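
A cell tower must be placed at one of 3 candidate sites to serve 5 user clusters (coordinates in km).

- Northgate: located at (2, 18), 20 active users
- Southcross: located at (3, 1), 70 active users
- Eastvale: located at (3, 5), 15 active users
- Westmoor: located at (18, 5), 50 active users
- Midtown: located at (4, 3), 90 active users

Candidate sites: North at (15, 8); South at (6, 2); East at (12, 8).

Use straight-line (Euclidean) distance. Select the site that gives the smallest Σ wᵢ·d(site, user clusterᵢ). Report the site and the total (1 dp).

South, total 1434.6 km

Total weighted distance at each candidate:
  North (15, 8): total = 2785.6
  South (6, 2): total = 1434.6
  East (12, 8): total = 2407.7
Minimum is at South with total 1434.6 km.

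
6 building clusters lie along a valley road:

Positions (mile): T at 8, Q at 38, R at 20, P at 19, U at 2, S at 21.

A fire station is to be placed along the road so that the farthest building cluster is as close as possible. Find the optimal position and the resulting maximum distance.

location 20, max distance 18

The 1-center on a line is the midpoint of the two extreme points: leftmost at 2, rightmost at 38.
Optimal location = (2 + 38)/2 = 20; maximum distance = (38 − 2)/2 = 18.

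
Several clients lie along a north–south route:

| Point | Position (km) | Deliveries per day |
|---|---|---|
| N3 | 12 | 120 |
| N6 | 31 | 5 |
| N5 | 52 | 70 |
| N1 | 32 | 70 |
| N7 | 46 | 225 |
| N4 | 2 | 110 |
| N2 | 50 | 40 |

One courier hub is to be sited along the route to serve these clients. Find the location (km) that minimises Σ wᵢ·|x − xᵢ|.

For a sum of weighted absolute distances on a line, the optimum is the weighted median (not the mean). Total weight W = 640; half-weight = 320.
Sort by position and accumulate weight:
  km 2 (N4, w=110) → cum 110
  km 12 (N3, w=120) → cum 230
  km 31 (N6, w=5) → cum 235
  km 32 (N1, w=70) → cum 305
  km 46 (N7, w=225) → cum 530  ≥ 320 → median here
  km 50 (N2, w=40) → cum 570
  km 52 (N5, w=70) → cum 640
Optimal location: km 46.

x = 46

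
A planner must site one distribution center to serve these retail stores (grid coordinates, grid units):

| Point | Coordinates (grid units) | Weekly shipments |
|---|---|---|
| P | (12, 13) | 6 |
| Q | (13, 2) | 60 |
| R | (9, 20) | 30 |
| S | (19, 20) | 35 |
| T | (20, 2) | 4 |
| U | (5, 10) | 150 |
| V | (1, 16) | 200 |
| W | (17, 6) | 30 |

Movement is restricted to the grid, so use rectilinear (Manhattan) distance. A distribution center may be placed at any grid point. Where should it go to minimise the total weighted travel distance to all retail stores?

Manhattan distance separates: Σwᵢ(|x−xᵢ|+|y−yᵢ|) = Σwᵢ|x−xᵢ| + Σwᵢ|y−yᵢ|, so x and y are optimised independently as 1-D weighted medians.
Total weight W = 515; half = 257.5.
x-coordinate, sorted with cumulative weight:
  x=1 (V, w=200) cum 200
  x=5 (U, w=150) cum 350  ← median
  x=9 (R, w=30) cum 380
  x=12 (P, w=6) cum 386
  x=13 (Q, w=60) cum 446
  x=17 (W, w=30) cum 476
  x=19 (S, w=35) cum 511
  x=20 (T, w=4) cum 515
⇒ x* = 5
y-coordinate, sorted with cumulative weight:
  y=2 (Q, w=60) cum 60
  y=2 (T, w=4) cum 64
  y=6 (W, w=30) cum 94
  y=10 (U, w=150) cum 244
  y=13 (P, w=6) cum 250
  y=16 (V, w=200) cum 450  ← median
  y=20 (R, w=30) cum 480
  y=20 (S, w=35) cum 515
⇒ y* = 16

(5, 16)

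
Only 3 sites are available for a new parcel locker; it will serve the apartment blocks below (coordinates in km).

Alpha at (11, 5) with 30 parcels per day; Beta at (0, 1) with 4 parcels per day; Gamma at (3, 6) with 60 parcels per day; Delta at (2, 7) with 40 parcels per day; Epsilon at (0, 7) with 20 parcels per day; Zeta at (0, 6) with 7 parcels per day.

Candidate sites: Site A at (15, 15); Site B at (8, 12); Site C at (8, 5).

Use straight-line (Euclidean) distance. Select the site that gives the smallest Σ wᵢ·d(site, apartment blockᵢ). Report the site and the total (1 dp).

Total weighted distance at each candidate:
  Site A (15, 15): total = 2378.2
  Site B (8, 12): total = 1322.6
  Site C (8, 5): total = 906.1
Minimum is at Site C with total 906.1 km.

Site C, total 906.1 km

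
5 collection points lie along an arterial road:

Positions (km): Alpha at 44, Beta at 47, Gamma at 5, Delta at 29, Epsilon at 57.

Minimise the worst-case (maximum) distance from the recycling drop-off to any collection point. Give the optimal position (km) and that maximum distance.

The 1-center on a line is the midpoint of the two extreme points: leftmost at 5, rightmost at 57.
Optimal location = (5 + 57)/2 = 31; maximum distance = (57 − 5)/2 = 26.

location 31, max distance 26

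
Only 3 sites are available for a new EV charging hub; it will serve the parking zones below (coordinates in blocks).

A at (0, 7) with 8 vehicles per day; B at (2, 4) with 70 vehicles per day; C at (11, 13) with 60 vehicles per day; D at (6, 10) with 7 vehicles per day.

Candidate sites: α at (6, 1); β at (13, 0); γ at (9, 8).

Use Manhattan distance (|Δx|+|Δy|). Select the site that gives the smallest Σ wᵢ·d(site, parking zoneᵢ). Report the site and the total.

Total weighted distance at each candidate:
  α (6, 1): total = 1669
  β (13, 0): total = 2229
  γ (9, 8): total = 1305
Minimum is at γ with total 1305 blocks.

γ, total 1305 blocks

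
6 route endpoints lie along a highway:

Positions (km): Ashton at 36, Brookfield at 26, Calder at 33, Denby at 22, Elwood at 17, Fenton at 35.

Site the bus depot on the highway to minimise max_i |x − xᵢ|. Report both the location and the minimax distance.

The 1-center on a line is the midpoint of the two extreme points: leftmost at 17, rightmost at 36.
Optimal location = (17 + 36)/2 = 26.5; maximum distance = (36 − 17)/2 = 9.5.

location 26.5, max distance 9.5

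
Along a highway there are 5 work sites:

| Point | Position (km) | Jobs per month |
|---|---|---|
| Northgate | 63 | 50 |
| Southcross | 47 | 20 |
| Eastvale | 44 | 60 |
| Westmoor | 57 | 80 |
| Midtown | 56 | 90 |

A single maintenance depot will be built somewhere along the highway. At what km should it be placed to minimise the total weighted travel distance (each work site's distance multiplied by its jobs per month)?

For a sum of weighted absolute distances on a line, the optimum is the weighted median (not the mean). Total weight W = 300; half-weight = 150.
Sort by position and accumulate weight:
  km 44 (Eastvale, w=60) → cum 60
  km 47 (Southcross, w=20) → cum 80
  km 56 (Midtown, w=90) → cum 170  ≥ 150 → median here
  km 57 (Westmoor, w=80) → cum 250
  km 63 (Northgate, w=50) → cum 300
Optimal location: km 56.

x = 56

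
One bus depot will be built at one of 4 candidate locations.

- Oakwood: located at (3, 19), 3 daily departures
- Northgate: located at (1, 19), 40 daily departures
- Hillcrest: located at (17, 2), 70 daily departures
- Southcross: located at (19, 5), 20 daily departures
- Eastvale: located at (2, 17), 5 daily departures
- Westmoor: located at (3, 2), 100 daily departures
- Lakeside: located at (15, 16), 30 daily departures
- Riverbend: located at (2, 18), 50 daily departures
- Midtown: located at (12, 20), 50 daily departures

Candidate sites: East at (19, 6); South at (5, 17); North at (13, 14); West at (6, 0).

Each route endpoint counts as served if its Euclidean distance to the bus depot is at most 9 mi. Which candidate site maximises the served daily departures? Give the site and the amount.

South, covering 148

Coverage radius r = 9 mi; a point is covered iff (Δx)²+(Δy)² ≤ 9² = 81.
  East (19, 6): covers {Hillcrest, Southcross} → 90
  South (5, 17): covers {Oakwood, Northgate, Eastvale, Riverbend, Midtown} → 148
  North (13, 14): covers {Lakeside, Midtown} → 80
  West (6, 0): covers {Westmoor} → 100
Maximum coverage at South: 148 daily departures.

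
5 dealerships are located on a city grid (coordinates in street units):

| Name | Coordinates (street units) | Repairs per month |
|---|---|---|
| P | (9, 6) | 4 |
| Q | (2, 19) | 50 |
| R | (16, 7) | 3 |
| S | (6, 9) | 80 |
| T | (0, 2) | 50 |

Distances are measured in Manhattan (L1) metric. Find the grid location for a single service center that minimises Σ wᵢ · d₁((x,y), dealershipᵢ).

Manhattan distance separates: Σwᵢ(|x−xᵢ|+|y−yᵢ|) = Σwᵢ|x−xᵢ| + Σwᵢ|y−yᵢ|, so x and y are optimised independently as 1-D weighted medians.
Total weight W = 187; half = 93.5.
x-coordinate, sorted with cumulative weight:
  x=0 (T, w=50) cum 50
  x=2 (Q, w=50) cum 100  ← median
  x=6 (S, w=80) cum 180
  x=9 (P, w=4) cum 184
  x=16 (R, w=3) cum 187
⇒ x* = 2
y-coordinate, sorted with cumulative weight:
  y=2 (T, w=50) cum 50
  y=6 (P, w=4) cum 54
  y=7 (R, w=3) cum 57
  y=9 (S, w=80) cum 137  ← median
  y=19 (Q, w=50) cum 187
⇒ y* = 9

(2, 9)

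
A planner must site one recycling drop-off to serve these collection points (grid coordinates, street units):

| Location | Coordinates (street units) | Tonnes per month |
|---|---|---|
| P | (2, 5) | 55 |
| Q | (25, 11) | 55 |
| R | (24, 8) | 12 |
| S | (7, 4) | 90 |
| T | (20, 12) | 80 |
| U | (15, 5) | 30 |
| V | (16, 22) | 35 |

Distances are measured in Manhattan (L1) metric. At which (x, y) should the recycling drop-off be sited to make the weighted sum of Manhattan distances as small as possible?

(16, 8)

Manhattan distance separates: Σwᵢ(|x−xᵢ|+|y−yᵢ|) = Σwᵢ|x−xᵢ| + Σwᵢ|y−yᵢ|, so x and y are optimised independently as 1-D weighted medians.
Total weight W = 357; half = 178.5.
x-coordinate, sorted with cumulative weight:
  x=2 (P, w=55) cum 55
  x=7 (S, w=90) cum 145
  x=15 (U, w=30) cum 175
  x=16 (V, w=35) cum 210  ← median
  x=20 (T, w=80) cum 290
  x=24 (R, w=12) cum 302
  x=25 (Q, w=55) cum 357
⇒ x* = 16
y-coordinate, sorted with cumulative weight:
  y=4 (S, w=90) cum 90
  y=5 (P, w=55) cum 145
  y=5 (U, w=30) cum 175
  y=8 (R, w=12) cum 187  ← median
  y=11 (Q, w=55) cum 242
  y=12 (T, w=80) cum 322
  y=22 (V, w=35) cum 357
⇒ y* = 8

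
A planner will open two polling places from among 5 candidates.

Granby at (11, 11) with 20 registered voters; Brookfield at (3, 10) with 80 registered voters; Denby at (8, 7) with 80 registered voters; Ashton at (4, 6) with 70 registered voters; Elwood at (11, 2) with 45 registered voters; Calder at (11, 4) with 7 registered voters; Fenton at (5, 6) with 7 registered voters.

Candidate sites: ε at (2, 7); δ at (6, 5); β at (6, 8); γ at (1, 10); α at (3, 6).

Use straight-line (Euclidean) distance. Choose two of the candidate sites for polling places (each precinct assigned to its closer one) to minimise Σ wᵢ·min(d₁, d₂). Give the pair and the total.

Evaluate every pair (each demand assigned to the nearer of the two):
  {δ, γ}: total = 1007.0
  {δ, β}: total = 1048.5
  {β, α}: total = 1064.2
  {β, γ}: total = 1065.4
  {δ, α}: total = 1080.5
  {ε, δ}: total = 1100.0
  {ε, β}: total = 1116.9
  {γ, α}: total = 1300.8
  {ε, α}: total = 1393.8
  {ε, γ}: total = 1545.3
Best pair: {δ, γ} with total 1007.0.

{δ, γ}, total 1007.0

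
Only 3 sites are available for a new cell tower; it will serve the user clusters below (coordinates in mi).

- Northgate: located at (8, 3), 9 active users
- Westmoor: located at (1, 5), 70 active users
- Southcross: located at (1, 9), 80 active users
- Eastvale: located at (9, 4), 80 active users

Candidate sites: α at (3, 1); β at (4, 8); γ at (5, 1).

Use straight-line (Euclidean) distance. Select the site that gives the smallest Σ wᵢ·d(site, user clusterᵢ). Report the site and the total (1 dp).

Total weighted distance at each candidate:
  α (3, 1): total = 1557.9
  β (4, 8): total = 1119.8
  γ (5, 1): total = 1544.0
Minimum is at β with total 1119.8 mi.

β, total 1119.8 mi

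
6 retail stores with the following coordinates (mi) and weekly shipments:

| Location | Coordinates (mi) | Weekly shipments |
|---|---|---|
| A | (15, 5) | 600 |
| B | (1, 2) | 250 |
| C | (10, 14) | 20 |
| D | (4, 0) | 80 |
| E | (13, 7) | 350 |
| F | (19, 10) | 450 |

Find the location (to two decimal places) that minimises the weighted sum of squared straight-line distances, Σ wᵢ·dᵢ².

The minimiser of Σwᵢ‖p−pᵢ‖² is the weighted centroid p* = (Σwᵢpᵢ)/(Σwᵢ).
Σwᵢ = 1750.
Σwᵢxᵢ = 600·15 + 250·1 + 20·10 + 80·4 + 350·13 + 450·19 = 22870.
Σwᵢyᵢ = 600·5 + 250·2 + 20·14 + 80·0 + 350·7 + 450·10 = 10730.
x* = 22870/1750 = 13.07, y* = 10730/1750 = 6.13.

(13.07, 6.13)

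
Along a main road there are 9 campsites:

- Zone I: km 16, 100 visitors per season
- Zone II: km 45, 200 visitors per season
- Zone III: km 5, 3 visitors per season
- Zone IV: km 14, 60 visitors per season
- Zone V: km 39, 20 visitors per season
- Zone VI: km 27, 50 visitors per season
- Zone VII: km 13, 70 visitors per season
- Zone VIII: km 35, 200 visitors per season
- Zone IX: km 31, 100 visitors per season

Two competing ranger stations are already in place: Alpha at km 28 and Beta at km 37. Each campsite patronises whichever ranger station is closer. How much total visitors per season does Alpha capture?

383

The indifferent point is the midpoint (28+37)/2 = 32.5; campsites left of it (closer to Alpha at 28) go to Alpha, those right go to Beta.
  Zone III at 5 (w=3) → Alpha
  Zone VII at 13 (w=70) → Alpha
  Zone IV at 14 (w=60) → Alpha
  Zone I at 16 (w=100) → Alpha
  Zone VI at 27 (w=50) → Alpha
  Zone IX at 31 (w=100) → Alpha
  Zone VIII at 35 (w=200) → Beta
  Zone V at 39 (w=20) → Beta
  Zone II at 45 (w=200) → Beta
Alpha captures 383; Beta captures 420.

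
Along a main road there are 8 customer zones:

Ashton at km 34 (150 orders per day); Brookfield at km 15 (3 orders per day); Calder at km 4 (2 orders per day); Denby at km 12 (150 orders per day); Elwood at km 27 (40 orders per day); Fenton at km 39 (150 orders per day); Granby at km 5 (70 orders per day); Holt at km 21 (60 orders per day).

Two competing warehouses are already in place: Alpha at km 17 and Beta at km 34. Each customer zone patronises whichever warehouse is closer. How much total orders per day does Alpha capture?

The indifferent point is the midpoint (17+34)/2 = 25.5; customer zones left of it (closer to Alpha at 17) go to Alpha, those right go to Beta.
  Calder at 4 (w=2) → Alpha
  Granby at 5 (w=70) → Alpha
  Denby at 12 (w=150) → Alpha
  Brookfield at 15 (w=3) → Alpha
  Holt at 21 (w=60) → Alpha
  Elwood at 27 (w=40) → Beta
  Ashton at 34 (w=150) → Beta
  Fenton at 39 (w=150) → Beta
Alpha captures 285; Beta captures 340.

285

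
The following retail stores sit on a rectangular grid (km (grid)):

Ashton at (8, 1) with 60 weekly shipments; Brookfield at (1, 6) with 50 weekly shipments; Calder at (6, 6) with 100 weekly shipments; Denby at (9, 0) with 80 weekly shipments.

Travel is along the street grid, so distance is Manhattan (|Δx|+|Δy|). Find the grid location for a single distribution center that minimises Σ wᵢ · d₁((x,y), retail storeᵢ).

(6, 6)

Manhattan distance separates: Σwᵢ(|x−xᵢ|+|y−yᵢ|) = Σwᵢ|x−xᵢ| + Σwᵢ|y−yᵢ|, so x and y are optimised independently as 1-D weighted medians.
Total weight W = 290; half = 145.
x-coordinate, sorted with cumulative weight:
  x=1 (Brookfield, w=50) cum 50
  x=6 (Calder, w=100) cum 150  ← median
  x=8 (Ashton, w=60) cum 210
  x=9 (Denby, w=80) cum 290
⇒ x* = 6
y-coordinate, sorted with cumulative weight:
  y=0 (Denby, w=80) cum 80
  y=1 (Ashton, w=60) cum 140
  y=6 (Brookfield, w=50) cum 190  ← median
  y=6 (Calder, w=100) cum 290
⇒ y* = 6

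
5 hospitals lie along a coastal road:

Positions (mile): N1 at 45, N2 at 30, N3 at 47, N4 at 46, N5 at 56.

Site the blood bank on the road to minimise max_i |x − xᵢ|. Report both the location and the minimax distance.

location 43, max distance 13

The 1-center on a line is the midpoint of the two extreme points: leftmost at 30, rightmost at 56.
Optimal location = (30 + 56)/2 = 43; maximum distance = (56 − 30)/2 = 13.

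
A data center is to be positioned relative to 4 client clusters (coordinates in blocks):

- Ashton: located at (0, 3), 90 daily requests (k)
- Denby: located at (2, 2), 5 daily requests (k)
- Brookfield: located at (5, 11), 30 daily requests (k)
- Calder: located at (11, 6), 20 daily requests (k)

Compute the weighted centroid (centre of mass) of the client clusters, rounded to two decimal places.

The minimiser of Σwᵢ‖p−pᵢ‖² is the weighted centroid p* = (Σwᵢpᵢ)/(Σwᵢ).
Σwᵢ = 145.
Σwᵢxᵢ = 90·0 + 5·2 + 30·5 + 20·11 = 380.
Σwᵢyᵢ = 90·3 + 5·2 + 30·11 + 20·6 = 730.
x* = 380/145 = 2.62, y* = 730/145 = 5.03.

(2.62, 5.03)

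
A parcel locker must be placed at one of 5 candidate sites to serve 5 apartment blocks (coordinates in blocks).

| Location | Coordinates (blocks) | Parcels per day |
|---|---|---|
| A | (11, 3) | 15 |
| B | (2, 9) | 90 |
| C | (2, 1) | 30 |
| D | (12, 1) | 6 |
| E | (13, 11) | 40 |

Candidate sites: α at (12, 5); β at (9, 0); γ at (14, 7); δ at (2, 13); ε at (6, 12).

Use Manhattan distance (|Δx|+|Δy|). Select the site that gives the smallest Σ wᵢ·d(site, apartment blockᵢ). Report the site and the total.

Total weighted distance at each candidate:
  α (12, 5): total = 2029
  β (9, 0): total = 2379
  γ (14, 7): total = 2153
  δ (2, 13): total = 1657
  ε (6, 12): total = 1712
Minimum is at δ with total 1657 blocks.

δ, total 1657 blocks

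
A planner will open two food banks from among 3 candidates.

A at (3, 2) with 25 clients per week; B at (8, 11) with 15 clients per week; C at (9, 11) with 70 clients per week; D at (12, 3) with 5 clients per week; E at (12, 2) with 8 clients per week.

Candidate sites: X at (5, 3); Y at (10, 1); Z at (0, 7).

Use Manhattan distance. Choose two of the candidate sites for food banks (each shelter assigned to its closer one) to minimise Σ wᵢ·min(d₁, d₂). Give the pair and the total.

{X, Y}, total 1054

Evaluate every pair (each demand assigned to the nearer of the two):
  {X, Y}: total = 1054
  {X, Z}: total = 1179
  {Y, Z}: total = 1194
Best pair: {X, Y} with total 1054.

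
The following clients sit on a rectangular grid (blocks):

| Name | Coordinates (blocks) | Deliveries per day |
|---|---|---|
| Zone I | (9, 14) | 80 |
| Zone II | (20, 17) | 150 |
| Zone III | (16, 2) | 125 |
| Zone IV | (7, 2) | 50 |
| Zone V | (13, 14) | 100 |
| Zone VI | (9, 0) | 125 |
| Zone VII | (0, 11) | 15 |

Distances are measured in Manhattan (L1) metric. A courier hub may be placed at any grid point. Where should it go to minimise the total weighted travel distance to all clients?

Manhattan distance separates: Σwᵢ(|x−xᵢ|+|y−yᵢ|) = Σwᵢ|x−xᵢ| + Σwᵢ|y−yᵢ|, so x and y are optimised independently as 1-D weighted medians.
Total weight W = 645; half = 322.5.
x-coordinate, sorted with cumulative weight:
  x=0 (Zone VII, w=15) cum 15
  x=7 (Zone IV, w=50) cum 65
  x=9 (Zone I, w=80) cum 145
  x=9 (Zone VI, w=125) cum 270
  x=13 (Zone V, w=100) cum 370  ← median
  x=16 (Zone III, w=125) cum 495
  x=20 (Zone II, w=150) cum 645
⇒ x* = 13
y-coordinate, sorted with cumulative weight:
  y=0 (Zone VI, w=125) cum 125
  y=2 (Zone III, w=125) cum 250
  y=2 (Zone IV, w=50) cum 300
  y=11 (Zone VII, w=15) cum 315
  y=14 (Zone I, w=80) cum 395  ← median
  y=14 (Zone V, w=100) cum 495
  y=17 (Zone II, w=150) cum 645
⇒ y* = 14

(13, 14)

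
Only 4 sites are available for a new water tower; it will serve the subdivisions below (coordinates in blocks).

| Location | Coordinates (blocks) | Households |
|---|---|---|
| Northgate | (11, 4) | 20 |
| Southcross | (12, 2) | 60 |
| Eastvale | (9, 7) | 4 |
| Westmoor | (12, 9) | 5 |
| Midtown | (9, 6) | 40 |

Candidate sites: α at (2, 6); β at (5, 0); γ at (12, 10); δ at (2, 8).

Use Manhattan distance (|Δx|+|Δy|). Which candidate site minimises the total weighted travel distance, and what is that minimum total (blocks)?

γ, total 929 blocks

Total weighted distance at each candidate:
  α (2, 6): total = 1437
  β (5, 0): total = 1264
  γ (12, 10): total = 929
  δ (2, 8): total = 1667
Minimum is at γ with total 929 blocks.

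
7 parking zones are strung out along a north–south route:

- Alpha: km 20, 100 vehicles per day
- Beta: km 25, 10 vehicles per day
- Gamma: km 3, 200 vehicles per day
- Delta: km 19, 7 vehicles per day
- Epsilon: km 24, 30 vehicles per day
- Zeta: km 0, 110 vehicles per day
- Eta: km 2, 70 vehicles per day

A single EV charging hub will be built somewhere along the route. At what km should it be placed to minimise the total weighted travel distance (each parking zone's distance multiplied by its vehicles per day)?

For a sum of weighted absolute distances on a line, the optimum is the weighted median (not the mean). Total weight W = 527; half-weight = 263.5.
Sort by position and accumulate weight:
  km 0 (Zeta, w=110) → cum 110
  km 2 (Eta, w=70) → cum 180
  km 3 (Gamma, w=200) → cum 380  ≥ 263.5 → median here
  km 19 (Delta, w=7) → cum 387
  km 20 (Alpha, w=100) → cum 487
  km 24 (Epsilon, w=30) → cum 517
  km 25 (Beta, w=10) → cum 527
Optimal location: km 3.

x = 3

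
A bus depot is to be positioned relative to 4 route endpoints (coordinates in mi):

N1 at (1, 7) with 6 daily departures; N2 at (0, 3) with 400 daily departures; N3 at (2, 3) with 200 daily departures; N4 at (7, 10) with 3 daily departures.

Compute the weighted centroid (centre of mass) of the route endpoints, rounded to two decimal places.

(0.70, 3.07)

The minimiser of Σwᵢ‖p−pᵢ‖² is the weighted centroid p* = (Σwᵢpᵢ)/(Σwᵢ).
Σwᵢ = 609.
Σwᵢxᵢ = 6·1 + 400·0 + 200·2 + 3·7 = 427.
Σwᵢyᵢ = 6·7 + 400·3 + 200·3 + 3·10 = 1872.
x* = 427/609 = 0.70, y* = 1872/609 = 3.07.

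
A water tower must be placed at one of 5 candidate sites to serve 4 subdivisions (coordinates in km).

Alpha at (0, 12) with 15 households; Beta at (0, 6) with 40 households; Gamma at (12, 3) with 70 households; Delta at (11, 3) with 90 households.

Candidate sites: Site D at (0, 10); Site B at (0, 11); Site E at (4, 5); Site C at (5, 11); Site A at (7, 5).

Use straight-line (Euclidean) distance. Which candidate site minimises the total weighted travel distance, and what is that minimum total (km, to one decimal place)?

Total weighted distance at each candidate:
  Site D (0, 10): total = 2335.9
  Site B (0, 11): total = 2448.7
  Site E (4, 5): total = 1518.3
  Site C (5, 11): total = 2003.4
  Site A (7, 5): total = 1210.8
Minimum is at Site A with total 1210.8 km.

Site A, total 1210.8 km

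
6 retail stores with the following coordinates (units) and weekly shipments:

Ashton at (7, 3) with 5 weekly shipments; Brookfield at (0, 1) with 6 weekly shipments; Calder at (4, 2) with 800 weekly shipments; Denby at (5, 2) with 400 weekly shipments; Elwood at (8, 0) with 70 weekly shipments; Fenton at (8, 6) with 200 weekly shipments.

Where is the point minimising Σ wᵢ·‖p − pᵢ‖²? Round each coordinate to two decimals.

(4.99, 2.44)

The minimiser of Σwᵢ‖p−pᵢ‖² is the weighted centroid p* = (Σwᵢpᵢ)/(Σwᵢ).
Σwᵢ = 1481.
Σwᵢxᵢ = 5·7 + 6·0 + 800·4 + 400·5 + 70·8 + 200·8 = 7395.
Σwᵢyᵢ = 5·3 + 6·1 + 800·2 + 400·2 + 70·0 + 200·6 = 3621.
x* = 7395/1481 = 4.99, y* = 3621/1481 = 2.44.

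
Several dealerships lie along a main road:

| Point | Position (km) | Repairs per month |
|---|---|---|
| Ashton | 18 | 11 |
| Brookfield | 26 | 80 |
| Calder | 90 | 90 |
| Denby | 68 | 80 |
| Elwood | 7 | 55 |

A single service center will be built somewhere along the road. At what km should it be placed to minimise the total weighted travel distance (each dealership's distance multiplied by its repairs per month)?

x = 68

For a sum of weighted absolute distances on a line, the optimum is the weighted median (not the mean). Total weight W = 316; half-weight = 158.
Sort by position and accumulate weight:
  km 7 (Elwood, w=55) → cum 55
  km 18 (Ashton, w=11) → cum 66
  km 26 (Brookfield, w=80) → cum 146
  km 68 (Denby, w=80) → cum 226  ≥ 158 → median here
  km 90 (Calder, w=90) → cum 316
Optimal location: km 68.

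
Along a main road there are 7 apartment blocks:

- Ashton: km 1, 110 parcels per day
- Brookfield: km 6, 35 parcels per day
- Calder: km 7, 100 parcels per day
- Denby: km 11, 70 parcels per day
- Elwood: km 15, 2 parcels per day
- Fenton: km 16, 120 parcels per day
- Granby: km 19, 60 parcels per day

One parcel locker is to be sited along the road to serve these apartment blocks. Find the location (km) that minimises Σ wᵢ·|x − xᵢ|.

x = 11

For a sum of weighted absolute distances on a line, the optimum is the weighted median (not the mean). Total weight W = 497; half-weight = 248.5.
Sort by position and accumulate weight:
  km 1 (Ashton, w=110) → cum 110
  km 6 (Brookfield, w=35) → cum 145
  km 7 (Calder, w=100) → cum 245
  km 11 (Denby, w=70) → cum 315  ≥ 248.5 → median here
  km 15 (Elwood, w=2) → cum 317
  km 16 (Fenton, w=120) → cum 437
  km 19 (Granby, w=60) → cum 497
Optimal location: km 11.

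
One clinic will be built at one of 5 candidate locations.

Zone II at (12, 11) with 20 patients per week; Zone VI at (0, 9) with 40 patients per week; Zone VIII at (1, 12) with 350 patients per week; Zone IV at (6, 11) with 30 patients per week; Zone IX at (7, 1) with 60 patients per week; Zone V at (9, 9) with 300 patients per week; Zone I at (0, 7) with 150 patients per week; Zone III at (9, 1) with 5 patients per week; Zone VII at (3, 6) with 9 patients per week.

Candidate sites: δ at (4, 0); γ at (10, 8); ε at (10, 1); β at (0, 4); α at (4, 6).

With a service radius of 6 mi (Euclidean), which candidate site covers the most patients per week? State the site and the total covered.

α, covering 589

Coverage radius r = 6 mi; a point is covered iff (Δx)²+(Δy)² ≤ 6² = 36.
  δ (4, 0): covers {Zone IX, Zone III} → 65
  γ (10, 8): covers {Zone II, Zone IV, Zone V} → 350
  ε (10, 1): covers {Zone IX, Zone III} → 65
  β (0, 4): covers {Zone VI, Zone I, Zone VII} → 199
  α (4, 6): covers {Zone VI, Zone IV, Zone IX, Zone V, Zone I, Zone VII} → 589
Maximum coverage at α: 589 patients per week.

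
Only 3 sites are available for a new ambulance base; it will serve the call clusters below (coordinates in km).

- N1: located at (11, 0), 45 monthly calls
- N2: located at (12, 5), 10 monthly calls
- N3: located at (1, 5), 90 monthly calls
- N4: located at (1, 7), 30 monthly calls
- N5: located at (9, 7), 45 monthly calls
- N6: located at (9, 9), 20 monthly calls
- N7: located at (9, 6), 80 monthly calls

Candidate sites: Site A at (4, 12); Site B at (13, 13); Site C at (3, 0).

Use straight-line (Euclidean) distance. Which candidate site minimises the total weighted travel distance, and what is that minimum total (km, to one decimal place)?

Site C, total 2476.1 km

Total weighted distance at each candidate:
  Site A (4, 12): total = 2651.4
  Site B (13, 13): total = 3455.6
  Site C (3, 0): total = 2476.1
Minimum is at Site C with total 2476.1 km.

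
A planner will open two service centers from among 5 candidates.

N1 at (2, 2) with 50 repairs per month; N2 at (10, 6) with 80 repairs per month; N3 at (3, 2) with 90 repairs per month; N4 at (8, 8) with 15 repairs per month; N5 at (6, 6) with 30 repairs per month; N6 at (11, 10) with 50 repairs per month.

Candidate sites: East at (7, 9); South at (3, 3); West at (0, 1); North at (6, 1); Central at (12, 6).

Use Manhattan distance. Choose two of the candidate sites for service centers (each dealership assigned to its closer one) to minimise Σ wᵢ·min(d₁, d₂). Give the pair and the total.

Evaluate every pair (each demand assigned to the nearer of the two):
  {South, Central}: total = 870
  {East, South}: total = 1070
  {West, Central}: total = 1190
  {North, Central}: total = 1260
  {East, West}: total = 1390
  {East, North}: total = 1490
  {South, North}: total = 1895
  {South, West}: total = 2070
  {East, Central}: total = 2150
  {West, North}: total = 2215
Best pair: {South, Central} with total 870.

{South, Central}, total 870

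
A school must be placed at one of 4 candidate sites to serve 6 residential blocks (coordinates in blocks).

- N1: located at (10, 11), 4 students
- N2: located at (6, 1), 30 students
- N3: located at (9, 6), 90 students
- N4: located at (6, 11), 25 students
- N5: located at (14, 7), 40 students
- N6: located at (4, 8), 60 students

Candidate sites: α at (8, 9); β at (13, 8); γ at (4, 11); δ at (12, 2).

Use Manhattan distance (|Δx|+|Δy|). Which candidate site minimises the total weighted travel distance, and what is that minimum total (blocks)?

α, total 1396 blocks

Total weighted distance at each candidate:
  α (8, 9): total = 1396
  β (13, 8): total = 1854
  γ (4, 11): total = 2074
  δ (12, 2): total = 2379
Minimum is at α with total 1396 blocks.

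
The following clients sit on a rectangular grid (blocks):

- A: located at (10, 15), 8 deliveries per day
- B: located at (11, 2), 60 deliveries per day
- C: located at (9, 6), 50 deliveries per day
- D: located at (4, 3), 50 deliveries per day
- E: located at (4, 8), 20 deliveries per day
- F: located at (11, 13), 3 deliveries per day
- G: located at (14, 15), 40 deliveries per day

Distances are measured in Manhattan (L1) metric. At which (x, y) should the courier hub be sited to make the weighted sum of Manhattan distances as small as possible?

(9, 6)

Manhattan distance separates: Σwᵢ(|x−xᵢ|+|y−yᵢ|) = Σwᵢ|x−xᵢ| + Σwᵢ|y−yᵢ|, so x and y are optimised independently as 1-D weighted medians.
Total weight W = 231; half = 115.5.
x-coordinate, sorted with cumulative weight:
  x=4 (D, w=50) cum 50
  x=4 (E, w=20) cum 70
  x=9 (C, w=50) cum 120  ← median
  x=10 (A, w=8) cum 128
  x=11 (B, w=60) cum 188
  x=11 (F, w=3) cum 191
  x=14 (G, w=40) cum 231
⇒ x* = 9
y-coordinate, sorted with cumulative weight:
  y=2 (B, w=60) cum 60
  y=3 (D, w=50) cum 110
  y=6 (C, w=50) cum 160  ← median
  y=8 (E, w=20) cum 180
  y=13 (F, w=3) cum 183
  y=15 (A, w=8) cum 191
  y=15 (G, w=40) cum 231
⇒ y* = 6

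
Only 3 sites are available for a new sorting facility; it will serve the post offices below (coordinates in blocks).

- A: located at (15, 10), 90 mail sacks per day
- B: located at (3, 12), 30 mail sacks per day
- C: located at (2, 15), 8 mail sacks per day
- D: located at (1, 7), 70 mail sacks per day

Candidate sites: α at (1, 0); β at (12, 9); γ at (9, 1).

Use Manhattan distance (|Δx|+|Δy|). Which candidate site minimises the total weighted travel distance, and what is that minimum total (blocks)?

Total weighted distance at each candidate:
  α (1, 0): total = 3198
  β (12, 9): total = 1758
  γ (9, 1): total = 3008
Minimum is at β with total 1758 blocks.

β, total 1758 blocks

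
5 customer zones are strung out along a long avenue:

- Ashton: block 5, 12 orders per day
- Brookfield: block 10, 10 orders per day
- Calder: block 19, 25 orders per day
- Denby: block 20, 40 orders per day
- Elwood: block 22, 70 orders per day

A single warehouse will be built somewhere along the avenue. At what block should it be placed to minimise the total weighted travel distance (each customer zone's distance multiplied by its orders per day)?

x = 20

For a sum of weighted absolute distances on a line, the optimum is the weighted median (not the mean). Total weight W = 157; half-weight = 78.5.
Sort by position and accumulate weight:
  block 5 (Ashton, w=12) → cum 12
  block 10 (Brookfield, w=10) → cum 22
  block 19 (Calder, w=25) → cum 47
  block 20 (Denby, w=40) → cum 87  ≥ 78.5 → median here
  block 22 (Elwood, w=70) → cum 157
Optimal location: block 20.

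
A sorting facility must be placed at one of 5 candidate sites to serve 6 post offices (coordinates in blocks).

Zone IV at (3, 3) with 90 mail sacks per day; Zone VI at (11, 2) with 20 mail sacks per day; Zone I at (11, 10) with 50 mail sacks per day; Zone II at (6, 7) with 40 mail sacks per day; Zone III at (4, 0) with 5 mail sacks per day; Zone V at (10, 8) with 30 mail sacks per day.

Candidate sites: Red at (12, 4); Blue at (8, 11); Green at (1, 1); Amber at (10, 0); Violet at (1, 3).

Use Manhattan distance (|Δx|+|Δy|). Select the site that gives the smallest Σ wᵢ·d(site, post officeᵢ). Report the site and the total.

Red, total 1910 blocks

Total weighted distance at each candidate:
  Red (12, 4): total = 1910
  Blue (8, 11): total = 2075
  Green (1, 1): total = 2470
  Amber (10, 0): total = 2220
  Violet (1, 3): total = 2060
Minimum is at Red with total 1910 blocks.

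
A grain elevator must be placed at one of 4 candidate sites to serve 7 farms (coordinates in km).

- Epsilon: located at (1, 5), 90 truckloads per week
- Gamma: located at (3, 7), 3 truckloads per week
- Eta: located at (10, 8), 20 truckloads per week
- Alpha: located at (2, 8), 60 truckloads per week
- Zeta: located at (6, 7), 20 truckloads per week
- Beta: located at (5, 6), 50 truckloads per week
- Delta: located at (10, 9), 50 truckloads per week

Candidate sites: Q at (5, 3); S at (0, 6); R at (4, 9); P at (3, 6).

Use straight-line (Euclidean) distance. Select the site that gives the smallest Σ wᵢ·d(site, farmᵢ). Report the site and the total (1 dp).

Total weighted distance at each candidate:
  Q (5, 3): total = 1530.2
  S (0, 6): total = 1404.1
  R (4, 9): total = 1227.2
  P (3, 6): total = 1028.0
Minimum is at P with total 1028.0 km.

P, total 1028.0 km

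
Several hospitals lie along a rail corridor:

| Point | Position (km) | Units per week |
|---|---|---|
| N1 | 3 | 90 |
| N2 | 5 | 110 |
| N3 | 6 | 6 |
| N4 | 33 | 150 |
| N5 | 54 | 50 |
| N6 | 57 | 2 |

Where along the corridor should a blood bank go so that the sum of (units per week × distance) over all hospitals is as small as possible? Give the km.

For a sum of weighted absolute distances on a line, the optimum is the weighted median (not the mean). Total weight W = 408; half-weight = 204.
Sort by position and accumulate weight:
  km 3 (N1, w=90) → cum 90
  km 5 (N2, w=110) → cum 200
  km 6 (N3, w=6) → cum 206  ≥ 204 → median here
  km 33 (N4, w=150) → cum 356
  km 54 (N5, w=50) → cum 406
  km 57 (N6, w=2) → cum 408
Optimal location: km 6.

x = 6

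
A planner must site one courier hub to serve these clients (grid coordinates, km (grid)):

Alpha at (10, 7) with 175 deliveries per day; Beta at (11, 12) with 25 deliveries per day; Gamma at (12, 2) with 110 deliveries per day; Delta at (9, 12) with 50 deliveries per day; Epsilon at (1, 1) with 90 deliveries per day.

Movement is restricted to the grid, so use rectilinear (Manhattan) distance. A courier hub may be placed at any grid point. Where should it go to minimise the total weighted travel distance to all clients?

Manhattan distance separates: Σwᵢ(|x−xᵢ|+|y−yᵢ|) = Σwᵢ|x−xᵢ| + Σwᵢ|y−yᵢ|, so x and y are optimised independently as 1-D weighted medians.
Total weight W = 450; half = 225.
x-coordinate, sorted with cumulative weight:
  x=1 (Epsilon, w=90) cum 90
  x=9 (Delta, w=50) cum 140
  x=10 (Alpha, w=175) cum 315  ← median
  x=11 (Beta, w=25) cum 340
  x=12 (Gamma, w=110) cum 450
⇒ x* = 10
y-coordinate, sorted with cumulative weight:
  y=1 (Epsilon, w=90) cum 90
  y=2 (Gamma, w=110) cum 200
  y=7 (Alpha, w=175) cum 375  ← median
  y=12 (Beta, w=25) cum 400
  y=12 (Delta, w=50) cum 450
⇒ y* = 7

(10, 7)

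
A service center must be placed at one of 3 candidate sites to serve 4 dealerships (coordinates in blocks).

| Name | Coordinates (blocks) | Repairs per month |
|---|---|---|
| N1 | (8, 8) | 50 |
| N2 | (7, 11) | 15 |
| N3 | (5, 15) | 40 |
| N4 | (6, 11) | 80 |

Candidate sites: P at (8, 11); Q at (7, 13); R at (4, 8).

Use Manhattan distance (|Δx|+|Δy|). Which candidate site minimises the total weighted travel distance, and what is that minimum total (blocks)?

Total weighted distance at each candidate:
  P (8, 11): total = 605
  Q (7, 13): total = 730
  R (4, 8): total = 1010
Minimum is at P with total 605 blocks.

P, total 605 blocks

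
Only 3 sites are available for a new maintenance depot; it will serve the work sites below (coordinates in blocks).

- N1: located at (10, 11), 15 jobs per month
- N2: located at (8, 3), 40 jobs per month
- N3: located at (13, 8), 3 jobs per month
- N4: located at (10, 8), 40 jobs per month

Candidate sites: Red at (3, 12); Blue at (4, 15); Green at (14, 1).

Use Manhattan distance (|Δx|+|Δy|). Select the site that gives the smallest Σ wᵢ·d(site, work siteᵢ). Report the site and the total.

Green, total 994 blocks

Total weighted distance at each candidate:
  Red (3, 12): total = 1162
  Blue (4, 15): total = 1358
  Green (14, 1): total = 994
Minimum is at Green with total 994 blocks.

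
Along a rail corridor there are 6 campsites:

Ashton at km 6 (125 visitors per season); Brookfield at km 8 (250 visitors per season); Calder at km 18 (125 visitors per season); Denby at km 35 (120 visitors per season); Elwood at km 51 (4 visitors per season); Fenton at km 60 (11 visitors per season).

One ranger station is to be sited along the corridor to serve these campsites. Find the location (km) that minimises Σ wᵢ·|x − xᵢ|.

For a sum of weighted absolute distances on a line, the optimum is the weighted median (not the mean). Total weight W = 635; half-weight = 317.5.
Sort by position and accumulate weight:
  km 6 (Ashton, w=125) → cum 125
  km 8 (Brookfield, w=250) → cum 375  ≥ 317.5 → median here
  km 18 (Calder, w=125) → cum 500
  km 35 (Denby, w=120) → cum 620
  km 51 (Elwood, w=4) → cum 624
  km 60 (Fenton, w=11) → cum 635
Optimal location: km 8.

x = 8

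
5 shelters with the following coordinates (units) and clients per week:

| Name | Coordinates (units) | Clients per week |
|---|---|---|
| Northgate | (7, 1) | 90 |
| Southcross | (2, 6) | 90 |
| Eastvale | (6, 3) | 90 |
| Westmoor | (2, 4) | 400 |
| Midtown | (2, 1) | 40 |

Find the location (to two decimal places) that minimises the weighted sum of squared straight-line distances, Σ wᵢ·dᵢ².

(3.14, 3.58)

The minimiser of Σwᵢ‖p−pᵢ‖² is the weighted centroid p* = (Σwᵢpᵢ)/(Σwᵢ).
Σwᵢ = 710.
Σwᵢxᵢ = 90·7 + 90·2 + 90·6 + 400·2 + 40·2 = 2230.
Σwᵢyᵢ = 90·1 + 90·6 + 90·3 + 400·4 + 40·1 = 2540.
x* = 2230/710 = 3.14, y* = 2540/710 = 3.58.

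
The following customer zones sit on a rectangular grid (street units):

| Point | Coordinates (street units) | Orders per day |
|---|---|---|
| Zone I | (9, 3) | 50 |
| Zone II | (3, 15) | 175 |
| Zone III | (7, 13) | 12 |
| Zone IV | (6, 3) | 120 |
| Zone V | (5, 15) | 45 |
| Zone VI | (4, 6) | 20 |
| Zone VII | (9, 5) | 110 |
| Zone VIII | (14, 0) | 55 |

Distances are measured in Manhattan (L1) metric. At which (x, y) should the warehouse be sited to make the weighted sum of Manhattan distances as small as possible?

Manhattan distance separates: Σwᵢ(|x−xᵢ|+|y−yᵢ|) = Σwᵢ|x−xᵢ| + Σwᵢ|y−yᵢ|, so x and y are optimised independently as 1-D weighted medians.
Total weight W = 587; half = 293.5.
x-coordinate, sorted with cumulative weight:
  x=3 (Zone II, w=175) cum 175
  x=4 (Zone VI, w=20) cum 195
  x=5 (Zone V, w=45) cum 240
  x=6 (Zone IV, w=120) cum 360  ← median
  x=7 (Zone III, w=12) cum 372
  x=9 (Zone I, w=50) cum 422
  x=9 (Zone VII, w=110) cum 532
  x=14 (Zone VIII, w=55) cum 587
⇒ x* = 6
y-coordinate, sorted with cumulative weight:
  y=0 (Zone VIII, w=55) cum 55
  y=3 (Zone I, w=50) cum 105
  y=3 (Zone IV, w=120) cum 225
  y=5 (Zone VII, w=110) cum 335  ← median
  y=6 (Zone VI, w=20) cum 355
  y=13 (Zone III, w=12) cum 367
  y=15 (Zone II, w=175) cum 542
  y=15 (Zone V, w=45) cum 587
⇒ y* = 5

(6, 5)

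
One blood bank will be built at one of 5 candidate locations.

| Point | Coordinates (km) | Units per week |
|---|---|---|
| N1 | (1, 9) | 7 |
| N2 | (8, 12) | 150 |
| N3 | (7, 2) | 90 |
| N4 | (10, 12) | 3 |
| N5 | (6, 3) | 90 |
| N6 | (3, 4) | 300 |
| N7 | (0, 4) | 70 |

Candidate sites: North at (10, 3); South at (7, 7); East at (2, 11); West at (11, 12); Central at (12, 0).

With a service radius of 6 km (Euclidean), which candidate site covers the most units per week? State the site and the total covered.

Coverage radius r = 6 km; a point is covered iff (Δx)²+(Δy)² ≤ 6² = 36.
  North (10, 3): covers {N3, N5} → 180
  South (7, 7): covers {N2, N3, N4, N5, N6} → 633
  East (2, 11): covers {N1} → 7
  West (11, 12): covers {N2, N4} → 153
  Central (12, 0): covers {N3} → 90
Maximum coverage at South: 633 units per week.

South, covering 633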